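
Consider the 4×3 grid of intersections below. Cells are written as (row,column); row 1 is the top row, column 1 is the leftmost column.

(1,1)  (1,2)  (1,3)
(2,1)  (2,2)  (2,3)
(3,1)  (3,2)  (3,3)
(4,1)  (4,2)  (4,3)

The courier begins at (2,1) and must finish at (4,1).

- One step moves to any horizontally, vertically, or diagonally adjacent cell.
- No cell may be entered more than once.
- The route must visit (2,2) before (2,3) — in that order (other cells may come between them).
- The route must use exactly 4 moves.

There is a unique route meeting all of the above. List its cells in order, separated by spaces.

(2,1) (2,2) (2,3) (3,2) (4,1)

The waypoints must appear in the order (2,2), (2,3), with no cell reused.
Route from (2,1): 2× right (reaching (2,3)), 2× down-left (reaching (4,1)) — 4 moves in all.
Check: order respected ((2,2) at step 1, (2,3) at step 2); 4 moves as required.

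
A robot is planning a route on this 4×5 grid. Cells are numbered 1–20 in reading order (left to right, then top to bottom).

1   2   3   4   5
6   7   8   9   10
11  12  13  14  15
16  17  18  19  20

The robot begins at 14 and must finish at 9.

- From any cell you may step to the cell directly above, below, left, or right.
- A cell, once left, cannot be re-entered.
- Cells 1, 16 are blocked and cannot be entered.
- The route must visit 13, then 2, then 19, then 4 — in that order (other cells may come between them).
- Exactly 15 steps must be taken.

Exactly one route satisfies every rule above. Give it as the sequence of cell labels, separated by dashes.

The waypoints must appear in the order 13, 2, 19, 4, with no cell reused.
Route from 14: left 1 to 13, up 2 to 3, left 1 to 2, down 3 to 17, right 3 to 20, up 3 to 5, left 1 to 4, down 1 to 9 — 15 moves in all.
Check: order respected (13 at step 1, 2 at step 4, 19 at step 9, 4 at step 14); 15 moves as required.

14 - 13 - 8 - 3 - 2 - 7 - 12 - 17 - 18 - 19 - 20 - 15 - 10 - 5 - 4 - 9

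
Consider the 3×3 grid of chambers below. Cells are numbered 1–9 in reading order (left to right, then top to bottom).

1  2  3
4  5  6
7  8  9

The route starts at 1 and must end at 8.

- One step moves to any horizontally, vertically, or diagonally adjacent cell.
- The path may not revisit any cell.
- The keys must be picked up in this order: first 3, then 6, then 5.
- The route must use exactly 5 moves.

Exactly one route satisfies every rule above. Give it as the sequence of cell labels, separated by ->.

1 -> 2 -> 3 -> 6 -> 5 -> 8

The waypoints must appear in the order 3, 6, 5, with no cell reused.
Route from 1: 2× right (reaching 3), down to 6, left to 5, down to 8 — 5 moves in all.
Check: order respected (3 at step 2, 6 at step 3, 5 at step 4); 5 moves as required.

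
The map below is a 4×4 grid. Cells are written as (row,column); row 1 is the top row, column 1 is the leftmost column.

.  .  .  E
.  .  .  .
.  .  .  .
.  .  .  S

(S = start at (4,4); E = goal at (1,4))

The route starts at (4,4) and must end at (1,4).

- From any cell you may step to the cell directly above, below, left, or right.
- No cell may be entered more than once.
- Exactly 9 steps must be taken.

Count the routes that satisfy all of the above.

39

Need simple routes of exactly 9 moves from (4,4) to (1,4) (Manhattan distance 3, so 3 moves are spent on a detour and 3 undoing it).
Branch systematically from the start, pruning whenever the remaining move budget drops below the Manhattan distance to (1,4) or differs from it in parity. Grouping the completions by first move — via (3,4): 12; via (4,3): 27 — and summing: 12 + 27 = 39.
That gives 39 routes.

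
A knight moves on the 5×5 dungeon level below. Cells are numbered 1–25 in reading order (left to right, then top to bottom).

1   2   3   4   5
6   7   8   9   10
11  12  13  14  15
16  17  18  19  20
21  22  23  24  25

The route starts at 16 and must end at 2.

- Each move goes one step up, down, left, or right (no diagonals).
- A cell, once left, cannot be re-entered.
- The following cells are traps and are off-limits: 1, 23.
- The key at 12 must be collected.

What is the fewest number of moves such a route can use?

4

Any route passes through 12 somewhere between 16 and 2. Summing Manhattan distances along the two legs (16 → 12 → 2) gives a lower bound of 2 + 2 = 4 moves.
A route of 4 moves achieves this: 16 → 11 → 12 → 7 → 2.
Since 4 matches the lower bound, it is optimal.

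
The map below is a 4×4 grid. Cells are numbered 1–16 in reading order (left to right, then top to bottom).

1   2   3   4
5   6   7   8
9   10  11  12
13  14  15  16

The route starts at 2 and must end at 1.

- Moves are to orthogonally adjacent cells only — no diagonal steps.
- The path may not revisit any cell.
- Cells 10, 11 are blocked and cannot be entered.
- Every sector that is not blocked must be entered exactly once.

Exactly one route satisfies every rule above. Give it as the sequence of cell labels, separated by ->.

2 -> 6 -> 7 -> 3 -> 4 -> 8 -> 12 -> 16 -> 15 -> 14 -> 13 -> 9 -> 5 -> 1

Need to visit all 14 open cells exactly once, starting at 2 and ending at 1.
Cell 14 has only two open neighbours (13 and 15), so the path must pass straight through it: one of those is the cell it's entered from and the other is where it exits.
Route from 2: down to 6, right to 7, up to 3, right to 4, 3× down (reaching 16), 3× left (reaching 13), 3× up (reaching 1) — 13 moves in all.
Check: all 14 open cells covered.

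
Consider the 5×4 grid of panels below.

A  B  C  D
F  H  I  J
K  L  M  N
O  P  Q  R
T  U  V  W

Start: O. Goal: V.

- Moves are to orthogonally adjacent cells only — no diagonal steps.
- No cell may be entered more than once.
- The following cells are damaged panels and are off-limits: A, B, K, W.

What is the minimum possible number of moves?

3

The Manhattan distance from O to V is |4−5| + |1−3| = 3, so at least 3 moves are needed.
A route of 3 moves achieves this: O → T → U → V.
Since 3 matches the lower bound, it is optimal.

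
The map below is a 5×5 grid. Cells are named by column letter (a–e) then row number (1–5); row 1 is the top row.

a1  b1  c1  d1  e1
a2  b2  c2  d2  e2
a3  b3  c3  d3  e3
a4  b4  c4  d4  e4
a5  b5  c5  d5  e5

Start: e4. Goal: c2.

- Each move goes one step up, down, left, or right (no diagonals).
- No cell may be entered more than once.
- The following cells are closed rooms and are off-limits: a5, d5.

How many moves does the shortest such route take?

4

The Manhattan distance from e4 to c2 is |4−2| + |5−3| = 4, so at least 4 moves are needed.
A route of 4 moves achieves this: e4 → e3 → e2 → d2 → c2.
Since 4 matches the lower bound, it is optimal.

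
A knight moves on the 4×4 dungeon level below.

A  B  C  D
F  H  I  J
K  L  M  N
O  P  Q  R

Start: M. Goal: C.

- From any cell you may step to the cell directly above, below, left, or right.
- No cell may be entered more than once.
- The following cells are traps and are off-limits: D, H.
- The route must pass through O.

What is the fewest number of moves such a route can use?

8

Any route passes through O somewhere between M and C. Summing Manhattan distances along the two legs (M → O → C) gives a lower bound of 3 + 5 = 8 moves.
A route of 8 moves achieves this: M → Q → P → O → K → F → A → B → C.
Since 8 matches the lower bound, it is optimal.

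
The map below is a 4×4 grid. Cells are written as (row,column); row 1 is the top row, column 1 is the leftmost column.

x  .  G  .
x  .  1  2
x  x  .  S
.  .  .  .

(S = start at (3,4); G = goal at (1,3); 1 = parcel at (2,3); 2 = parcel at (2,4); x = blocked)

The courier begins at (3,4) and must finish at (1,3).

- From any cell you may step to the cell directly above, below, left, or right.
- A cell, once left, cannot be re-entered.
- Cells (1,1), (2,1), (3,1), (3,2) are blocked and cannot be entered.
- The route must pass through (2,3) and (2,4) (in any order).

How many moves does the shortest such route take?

Any route passes through (2,3) and (2,4) in some order between (3,4) and (1,3). Summing Manhattan distances along each leg and taking the cheapest ordering ((3,4) → (2,4) → (2,3) → (1,3)) gives a lower bound of 1 + 1 + 1 = 3 moves.
A route of 3 moves achieves this: (3,4) → (2,4) → (2,3) → (1,3).
Since 3 matches the lower bound, it is optimal.

3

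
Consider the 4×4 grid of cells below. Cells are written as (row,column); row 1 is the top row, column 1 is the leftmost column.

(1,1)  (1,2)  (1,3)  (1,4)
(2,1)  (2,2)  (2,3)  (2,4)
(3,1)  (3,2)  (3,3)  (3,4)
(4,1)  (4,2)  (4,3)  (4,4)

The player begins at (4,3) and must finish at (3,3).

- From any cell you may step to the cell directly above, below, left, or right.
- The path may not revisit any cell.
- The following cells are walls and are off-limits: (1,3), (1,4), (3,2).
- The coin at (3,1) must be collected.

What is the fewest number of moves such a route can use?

7

Any route passes through (3,1) somewhere between (4,3) and (3,3). Summing Manhattan distances along the two legs ((4,3) → (3,1) → (3,3)) gives a lower bound of 3 + 2 = 5 moves.
That bound ignores the blocked cells. Measuring each leg by the fewest moves that actually steer around them ((4,3)→(3,1): 3; (3,1)→(3,3): 4) raises the lower bound to 7.
A route of 7 moves exists: (4,3) → (4,2) → (4,1) → (3,1) → (2,1) → (2,2) → (2,3) → (3,3).
Since 7 matches that lower bound, it is optimal.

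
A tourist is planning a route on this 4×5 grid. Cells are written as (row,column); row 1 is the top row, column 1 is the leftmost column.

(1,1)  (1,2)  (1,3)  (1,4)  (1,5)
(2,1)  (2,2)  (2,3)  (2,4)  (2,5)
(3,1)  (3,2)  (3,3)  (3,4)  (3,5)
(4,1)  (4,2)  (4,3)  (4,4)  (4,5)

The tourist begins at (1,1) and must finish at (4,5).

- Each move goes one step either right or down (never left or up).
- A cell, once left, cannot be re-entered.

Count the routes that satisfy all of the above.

A right/down-only route from (1,1) to (4,5) makes exactly 3 down-moves and 4 right-moves in some order.
With no other constraints that would be C(7,3) = 35 routes.
That gives 35 routes.

35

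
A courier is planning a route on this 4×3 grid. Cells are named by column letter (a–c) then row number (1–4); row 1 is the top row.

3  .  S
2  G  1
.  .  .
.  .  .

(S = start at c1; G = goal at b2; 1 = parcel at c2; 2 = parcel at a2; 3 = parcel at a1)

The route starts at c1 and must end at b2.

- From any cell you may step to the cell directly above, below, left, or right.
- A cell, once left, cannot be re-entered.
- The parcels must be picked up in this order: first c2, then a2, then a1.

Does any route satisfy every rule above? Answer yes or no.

yes

One route that works: c1 → c2 → c3 → b3 → a3 → a2 → a1 → b1 → b2.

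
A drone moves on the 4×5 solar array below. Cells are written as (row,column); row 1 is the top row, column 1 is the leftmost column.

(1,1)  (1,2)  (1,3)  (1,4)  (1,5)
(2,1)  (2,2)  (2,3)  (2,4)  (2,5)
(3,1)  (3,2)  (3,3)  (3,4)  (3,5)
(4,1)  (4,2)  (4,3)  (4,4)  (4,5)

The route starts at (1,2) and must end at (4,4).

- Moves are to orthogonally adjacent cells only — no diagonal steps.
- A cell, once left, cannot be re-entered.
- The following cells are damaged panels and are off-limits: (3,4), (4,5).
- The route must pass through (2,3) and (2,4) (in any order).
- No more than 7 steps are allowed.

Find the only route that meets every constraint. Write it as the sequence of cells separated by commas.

Any route must reach (2,3) and (2,4) and still end at (4,4) within 7 moves, so the order of the required stops is forced.
Route from (1,2): right 2 to (1,4), down 1 to (2,4), left 1 to (2,3), down 2 to (4,3), right 1 to (4,4) — 7 moves in all.
Check: all required cells visited; 7 ≤ 7 moves.

(1,2), (1,3), (1,4), (2,4), (2,3), (3,3), (4,3), (4,4)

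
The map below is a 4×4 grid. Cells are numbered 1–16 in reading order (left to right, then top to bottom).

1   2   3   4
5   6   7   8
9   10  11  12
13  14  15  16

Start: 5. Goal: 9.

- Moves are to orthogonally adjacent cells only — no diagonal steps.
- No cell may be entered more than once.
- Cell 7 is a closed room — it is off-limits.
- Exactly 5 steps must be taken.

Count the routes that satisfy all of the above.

Need simple routes of exactly 5 moves from 5 to 9 (Manhattan distance 1, so 2 moves are spent on a detour and 2 undoing it).
Enumerating: 5 1 2 6 10 9 | 5 6 10 14 13 9.
That gives 2 routes.

2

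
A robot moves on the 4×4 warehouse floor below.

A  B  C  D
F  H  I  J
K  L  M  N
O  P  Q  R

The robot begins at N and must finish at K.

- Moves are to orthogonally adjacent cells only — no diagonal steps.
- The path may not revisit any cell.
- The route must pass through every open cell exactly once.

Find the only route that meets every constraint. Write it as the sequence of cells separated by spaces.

Need to visit all 16 open cells exactly once, starting at N and ending at K.
Cell D has only two open neighbours (J and C), so the path must pass straight through it: one of those is the cell it's entered from and the other is where it exits.
Route from N: down to R, left to Q, 2× up (reaching I), right to J, up to D, 3× left (reaching A), down to F, right to H, 2× down (reaching P), left to O, up to K — 15 moves in all.
Check: all 16 open cells covered.

N R Q M I J D C B A F H L P O K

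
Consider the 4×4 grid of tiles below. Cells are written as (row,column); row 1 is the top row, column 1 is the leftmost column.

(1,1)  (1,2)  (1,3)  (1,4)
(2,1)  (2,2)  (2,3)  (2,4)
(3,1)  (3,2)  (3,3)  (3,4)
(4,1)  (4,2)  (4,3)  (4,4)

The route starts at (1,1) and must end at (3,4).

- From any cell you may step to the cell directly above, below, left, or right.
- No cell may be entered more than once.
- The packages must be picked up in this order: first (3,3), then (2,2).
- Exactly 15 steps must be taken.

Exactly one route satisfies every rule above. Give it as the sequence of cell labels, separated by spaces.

(1,1) (1,2) (1,3) (1,4) (2,4) (2,3) (3,3) (3,2) (2,2) (2,1) (3,1) (4,1) (4,2) (4,3) (4,4) (3,4)

The waypoints must appear in the order (3,3), (2,2), with no cell reused.
Route from (1,1): 3× right (reaching (1,4)), down to (2,4), left to (2,3), down to (3,3), left to (3,2), up to (2,2), left to (2,1), 2× down (reaching (4,1)), 3× right (reaching (4,4)), up to (3,4) — 15 moves in all.
Check: order respected ((3,3) at step 6, (2,2) at step 8); 15 moves as required.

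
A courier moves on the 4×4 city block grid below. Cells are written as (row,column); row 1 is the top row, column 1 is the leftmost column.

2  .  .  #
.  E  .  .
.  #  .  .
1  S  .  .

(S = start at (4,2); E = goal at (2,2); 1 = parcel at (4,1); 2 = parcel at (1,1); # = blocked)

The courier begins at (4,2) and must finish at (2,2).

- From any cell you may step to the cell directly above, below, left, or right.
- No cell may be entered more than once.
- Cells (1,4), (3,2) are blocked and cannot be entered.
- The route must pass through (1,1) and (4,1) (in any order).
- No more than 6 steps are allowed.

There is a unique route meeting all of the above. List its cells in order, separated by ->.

(4,2) -> (4,1) -> (3,1) -> (2,1) -> (1,1) -> (1,2) -> (2,2)

The 6-move cap with required stops at (1,1), (4,1) leaves no slack for detours.
Route from (4,2): left to (4,1), 3× up (reaching (1,1)), right to (1,2), down to (2,2) — 6 moves in all.
Check: all required cells visited; 6 ≤ 6 moves.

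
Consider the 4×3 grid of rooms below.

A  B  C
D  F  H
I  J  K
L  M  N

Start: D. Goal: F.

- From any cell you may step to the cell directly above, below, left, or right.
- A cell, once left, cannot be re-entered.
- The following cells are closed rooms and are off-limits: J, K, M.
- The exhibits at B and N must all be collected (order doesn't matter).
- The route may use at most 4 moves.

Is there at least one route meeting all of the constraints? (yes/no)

The blocked cells wall N off from D completely — no sequence of moves reaches it at all, so no route can satisfy the rules.

no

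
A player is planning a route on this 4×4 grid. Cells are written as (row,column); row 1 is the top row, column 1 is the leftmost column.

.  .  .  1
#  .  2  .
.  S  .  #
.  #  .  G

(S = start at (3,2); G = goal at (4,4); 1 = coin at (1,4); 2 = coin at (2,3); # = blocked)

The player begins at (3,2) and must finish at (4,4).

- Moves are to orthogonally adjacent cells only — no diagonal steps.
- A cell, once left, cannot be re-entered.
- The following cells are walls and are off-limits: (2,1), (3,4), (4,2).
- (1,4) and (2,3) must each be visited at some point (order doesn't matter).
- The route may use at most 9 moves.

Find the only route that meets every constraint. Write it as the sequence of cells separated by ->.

(3,2) -> (2,2) -> (1,2) -> (1,3) -> (1,4) -> (2,4) -> (2,3) -> (3,3) -> (4,3) -> (4,4)

The budget equals the shortest possible length, so every move has to be on a shortest route through the required cells.
Route from (3,2): up 2 to (1,2), right 2 to (1,4), down 1 to (2,4), left 1 to (2,3), down 2 to (4,3), right 1 to (4,4) — 9 moves in all.
Check: all required cells visited; 9 ≤ 9 moves.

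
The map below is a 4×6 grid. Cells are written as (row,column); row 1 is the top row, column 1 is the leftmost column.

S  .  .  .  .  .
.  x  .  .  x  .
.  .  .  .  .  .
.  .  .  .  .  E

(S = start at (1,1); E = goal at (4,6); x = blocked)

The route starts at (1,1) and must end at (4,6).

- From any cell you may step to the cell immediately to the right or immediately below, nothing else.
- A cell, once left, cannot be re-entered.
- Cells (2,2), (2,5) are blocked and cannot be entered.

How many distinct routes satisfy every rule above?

17

A right/down-only route from (1,1) to (4,6) makes exactly 3 down-moves and 5 right-moves in some order.
With no other constraints that would be C(8,3) = 56 routes.
Subtract routes through each blocked cell (inclusion–exclusion for overlaps): − through (2,2): 30 − through (2,5): 15 + through (2,2)&(2,5): 6 → 17.
That gives 17 routes.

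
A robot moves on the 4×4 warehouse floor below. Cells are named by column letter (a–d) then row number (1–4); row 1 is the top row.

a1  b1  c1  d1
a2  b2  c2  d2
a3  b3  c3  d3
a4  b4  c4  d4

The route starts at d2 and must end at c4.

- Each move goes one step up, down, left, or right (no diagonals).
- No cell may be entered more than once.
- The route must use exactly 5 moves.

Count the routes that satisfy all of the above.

Need simple routes of exactly 5 moves from d2 to c4 (Manhattan distance 3, so 1 moves are spent on a detour and 1 undoing it).
Enumerating: d2 d1 c1 c2 c3 c4 | d2 d3 c3 b3 b4 c4 | d2 c2 c3 b3 b4 c4 | d2 c2 c3 d3 d4 c4 | d2 c2 b2 b3 b4 c4 | d2 c2 b2 b3 c3 c4.
That gives 6 routes.

6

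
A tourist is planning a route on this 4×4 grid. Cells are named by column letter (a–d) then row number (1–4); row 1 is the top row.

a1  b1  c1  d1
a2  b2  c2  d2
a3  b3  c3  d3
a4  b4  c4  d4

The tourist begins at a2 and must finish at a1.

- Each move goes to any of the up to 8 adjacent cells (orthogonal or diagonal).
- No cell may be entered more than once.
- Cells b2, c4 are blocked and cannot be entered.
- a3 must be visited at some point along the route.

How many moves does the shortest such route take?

Any route passes through a3 somewhere between a2 and a1. Summing Chebyshev distances along the two legs (a2 → a3 → a1) gives a lower bound of 1 + 2 = 3 moves.
The shortest route satisfying every rule uses 5 moves: a2 → a3 → b3 → c2 → b1 → a1.
The bound of 3 isn't tight here; checking systematically, no route of length 3 through 4 satisfies every constraint, so 5 is the minimum.

5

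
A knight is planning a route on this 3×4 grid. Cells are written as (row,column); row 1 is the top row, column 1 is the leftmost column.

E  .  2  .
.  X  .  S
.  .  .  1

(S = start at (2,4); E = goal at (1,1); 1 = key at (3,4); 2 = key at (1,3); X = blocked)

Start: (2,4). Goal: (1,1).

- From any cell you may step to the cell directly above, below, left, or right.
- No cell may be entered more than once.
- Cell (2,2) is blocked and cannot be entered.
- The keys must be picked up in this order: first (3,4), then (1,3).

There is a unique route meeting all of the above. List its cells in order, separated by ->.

The waypoints must appear in the order (3,4), (1,3), with no cell reused.
Route from (2,4): down to (3,4), left to (3,3), 2× up (reaching (1,3)), 2× left (reaching (1,1)) — 6 moves in all.
Check: order respected (1 at step 1, 2 at step 4).

(2,4) -> (3,4) -> (3,3) -> (2,3) -> (1,3) -> (1,2) -> (1,1)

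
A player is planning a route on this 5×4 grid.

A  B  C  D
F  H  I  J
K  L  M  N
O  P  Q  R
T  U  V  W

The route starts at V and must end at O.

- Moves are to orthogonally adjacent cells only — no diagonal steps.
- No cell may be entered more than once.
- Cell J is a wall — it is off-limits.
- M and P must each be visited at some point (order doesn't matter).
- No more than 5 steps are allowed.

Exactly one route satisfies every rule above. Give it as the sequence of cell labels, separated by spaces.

The budget equals the shortest possible length, so every move has to be on a shortest route through the required cells.
Route from V: 2× up (reaching M), left to L, down to P, left to O — 5 moves in all.
Check: all required cells visited; 5 ≤ 5 moves.

V Q M L P O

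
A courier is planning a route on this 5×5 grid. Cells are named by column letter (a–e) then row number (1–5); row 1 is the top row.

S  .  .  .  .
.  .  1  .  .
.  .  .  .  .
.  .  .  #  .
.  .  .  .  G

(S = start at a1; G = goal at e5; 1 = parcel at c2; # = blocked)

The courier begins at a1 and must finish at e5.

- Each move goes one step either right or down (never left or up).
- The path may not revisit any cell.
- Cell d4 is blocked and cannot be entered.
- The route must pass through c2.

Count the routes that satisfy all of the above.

A right/down-only route from a1 to e5 makes exactly 4 down-moves and 4 right-moves in some order.
With no other constraints that would be C(8,4) = 70 routes.
Split at c2 and multiply the segment counts (each segment already excludes blocked cells): a1→c2: 3; c2→e5: 4; product = 12.
That gives 12 routes.

12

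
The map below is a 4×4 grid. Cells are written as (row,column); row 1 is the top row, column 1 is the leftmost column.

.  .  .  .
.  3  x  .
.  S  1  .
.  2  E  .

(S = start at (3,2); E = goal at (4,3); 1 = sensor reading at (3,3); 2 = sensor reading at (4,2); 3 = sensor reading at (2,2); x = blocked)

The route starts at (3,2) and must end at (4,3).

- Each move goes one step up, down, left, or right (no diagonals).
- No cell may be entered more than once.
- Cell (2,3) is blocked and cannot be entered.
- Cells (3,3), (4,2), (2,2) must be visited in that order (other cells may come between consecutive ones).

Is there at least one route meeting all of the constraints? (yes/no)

no

Ignoring the required order, 2 revisit-free routes from (3,2) to (4,3) pass through all of (3,3), (4,2), and (2,2); the waypoint orders that occur are (4,2) → (2,2) → (3,3) (1); (3,3) → (2,2) → (4,2) (1) — never (3,3) → (4,2) → (2,2).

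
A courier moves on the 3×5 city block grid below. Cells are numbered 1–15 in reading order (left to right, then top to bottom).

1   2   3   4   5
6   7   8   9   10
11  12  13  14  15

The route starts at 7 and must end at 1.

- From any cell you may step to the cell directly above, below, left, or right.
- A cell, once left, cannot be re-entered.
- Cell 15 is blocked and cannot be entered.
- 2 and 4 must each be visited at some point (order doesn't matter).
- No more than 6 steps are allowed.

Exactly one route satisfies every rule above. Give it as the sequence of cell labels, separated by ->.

7 -> 8 -> 9 -> 4 -> 3 -> 2 -> 1

The budget equals the shortest possible length, so every move has to be on a shortest route through the required cells.
Route from 7: right 2 to 9, up 1 to 4, left 3 to 1 — 6 moves in all.
Check: all required cells visited; 6 ≤ 6 moves.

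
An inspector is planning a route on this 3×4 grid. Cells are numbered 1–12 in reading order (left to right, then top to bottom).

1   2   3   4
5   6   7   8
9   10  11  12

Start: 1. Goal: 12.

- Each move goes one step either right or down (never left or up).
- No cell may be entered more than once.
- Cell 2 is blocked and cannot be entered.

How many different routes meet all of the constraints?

4

A right/down-only route from 1 to 12 makes exactly 2 down-moves and 3 right-moves in some order.
With no other constraints that would be C(5,2) = 10 routes.
Subtract routes through each blocked cell (inclusion–exclusion for overlaps): − through 2: 6 → 4.
That gives 4 routes.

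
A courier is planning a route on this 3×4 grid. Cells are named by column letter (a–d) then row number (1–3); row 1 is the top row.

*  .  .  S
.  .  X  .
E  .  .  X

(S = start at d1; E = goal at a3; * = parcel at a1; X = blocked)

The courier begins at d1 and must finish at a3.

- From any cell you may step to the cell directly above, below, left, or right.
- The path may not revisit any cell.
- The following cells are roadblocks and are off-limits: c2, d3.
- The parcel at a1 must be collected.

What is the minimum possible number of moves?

5

Any route passes through a1 somewhere between d1 and a3. Summing Manhattan distances along the two legs (d1 → a1 → a3) gives a lower bound of 3 + 2 = 5 moves.
A route of 5 moves achieves this: d1 → c1 → b1 → a1 → a2 → a3.
Since 5 matches the lower bound, it is optimal.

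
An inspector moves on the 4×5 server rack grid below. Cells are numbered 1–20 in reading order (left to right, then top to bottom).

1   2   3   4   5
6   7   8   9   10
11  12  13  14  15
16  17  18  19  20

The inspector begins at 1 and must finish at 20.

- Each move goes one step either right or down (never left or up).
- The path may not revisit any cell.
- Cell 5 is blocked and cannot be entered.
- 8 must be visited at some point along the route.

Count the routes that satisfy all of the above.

18

A right/down-only route from 1 to 20 makes exactly 3 down-moves and 4 right-moves in some order.
With no other constraints that would be C(7,3) = 35 routes.
Split at 8 and multiply the segment counts (each segment already excludes blocked cells): 1→8: 3; 8→20: 6; product = 18.
That gives 18 routes.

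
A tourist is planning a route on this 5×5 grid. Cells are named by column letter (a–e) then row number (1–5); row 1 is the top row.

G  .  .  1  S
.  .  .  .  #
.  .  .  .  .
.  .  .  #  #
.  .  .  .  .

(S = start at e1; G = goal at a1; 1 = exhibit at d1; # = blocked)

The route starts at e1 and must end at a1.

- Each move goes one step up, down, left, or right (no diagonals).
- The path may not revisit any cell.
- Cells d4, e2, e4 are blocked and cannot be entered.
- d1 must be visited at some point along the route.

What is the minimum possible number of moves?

Any route passes through d1 somewhere between e1 and a1. Summing Manhattan distances along the two legs (e1 → d1 → a1) gives a lower bound of 1 + 3 = 4 moves.
A route of 4 moves achieves this: e1 → d1 → c1 → b1 → a1.
Since 4 matches the lower bound, it is optimal.

4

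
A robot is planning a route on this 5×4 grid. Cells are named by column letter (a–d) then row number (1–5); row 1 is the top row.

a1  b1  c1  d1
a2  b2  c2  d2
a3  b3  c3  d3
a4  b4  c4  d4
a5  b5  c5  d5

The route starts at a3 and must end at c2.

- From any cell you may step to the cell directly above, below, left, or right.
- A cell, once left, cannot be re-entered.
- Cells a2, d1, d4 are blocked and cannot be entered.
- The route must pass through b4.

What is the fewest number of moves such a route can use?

5

Any route passes through b4 somewhere between a3 and c2. Summing Manhattan distances along the two legs (a3 → b4 → c2) gives a lower bound of 2 + 3 = 5 moves.
A route of 5 moves achieves this: a3 → a4 → b4 → b3 → b2 → c2.
Since 5 matches the lower bound, it is optimal.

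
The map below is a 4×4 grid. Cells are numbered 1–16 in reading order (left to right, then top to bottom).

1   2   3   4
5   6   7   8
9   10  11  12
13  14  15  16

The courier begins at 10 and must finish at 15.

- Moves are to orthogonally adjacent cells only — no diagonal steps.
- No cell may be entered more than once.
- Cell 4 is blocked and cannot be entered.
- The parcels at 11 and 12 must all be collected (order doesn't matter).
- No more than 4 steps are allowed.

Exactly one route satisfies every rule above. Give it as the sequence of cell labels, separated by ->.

10 -> 11 -> 12 -> 16 -> 15

Any route must reach 11 and 12 and still end at 15 within 4 moves, so the order of the required stops is forced.
Route from 10: right 2 to 12, down 1 to 16, left 1 to 15 — 4 moves in all.
Check: all required cells visited; 4 ≤ 4 moves.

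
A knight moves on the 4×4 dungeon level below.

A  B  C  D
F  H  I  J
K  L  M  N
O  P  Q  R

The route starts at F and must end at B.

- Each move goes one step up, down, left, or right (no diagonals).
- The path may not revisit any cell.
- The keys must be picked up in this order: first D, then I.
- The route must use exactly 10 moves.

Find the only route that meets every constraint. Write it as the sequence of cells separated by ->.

F -> K -> L -> M -> N -> J -> D -> C -> I -> H -> B

The waypoints must appear in the order D, I, with no cell reused.
Route from F: down to K, 3× right (reaching N), 2× up (reaching D), left to C, down to I, left to H, up to B — 10 moves in all.
Check: order respected (D at step 6, I at step 8); 10 moves as required.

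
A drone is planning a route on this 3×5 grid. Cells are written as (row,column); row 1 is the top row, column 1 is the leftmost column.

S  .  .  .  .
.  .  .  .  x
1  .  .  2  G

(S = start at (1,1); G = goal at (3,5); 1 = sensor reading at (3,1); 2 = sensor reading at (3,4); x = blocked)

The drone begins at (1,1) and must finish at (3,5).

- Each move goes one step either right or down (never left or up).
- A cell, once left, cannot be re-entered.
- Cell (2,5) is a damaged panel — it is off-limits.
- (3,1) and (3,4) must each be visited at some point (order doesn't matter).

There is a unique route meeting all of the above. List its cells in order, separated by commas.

(1,1), (2,1), (3,1), (3,2), (3,3), (3,4), (3,5)

Moves only go right or down, so the column and row indices never decrease.
Route from (1,1): 2× down (reaching (3,1)), 4× right (reaching (3,5)) — 6 moves in all.
Check: all required cells visited.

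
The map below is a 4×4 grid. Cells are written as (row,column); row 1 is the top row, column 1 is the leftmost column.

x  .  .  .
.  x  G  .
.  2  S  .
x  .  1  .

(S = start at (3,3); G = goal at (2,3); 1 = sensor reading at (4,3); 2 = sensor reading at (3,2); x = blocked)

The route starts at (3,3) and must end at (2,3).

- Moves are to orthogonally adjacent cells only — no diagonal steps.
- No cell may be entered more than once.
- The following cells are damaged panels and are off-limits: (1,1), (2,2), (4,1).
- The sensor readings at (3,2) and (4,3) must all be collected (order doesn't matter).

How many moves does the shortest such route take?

Any route passes through (3,2) and (4,3) in some order between (3,3) and (2,3). Summing Manhattan distances along each leg and taking the cheapest ordering ((3,3) → (4,3) → (3,2) → (2,3)) gives a lower bound of 1 + 2 + 2 = 5 moves.
The shortest route satisfying every rule uses 7 moves: (3,3) → (3,2) → (4,2) → (4,3) → (4,4) → (3,4) → (2,4) → (2,3).
The bound of 5 isn't tight here; checking systematically, no route of length 5 through 6 satisfies every constraint, so 7 is the minimum.

7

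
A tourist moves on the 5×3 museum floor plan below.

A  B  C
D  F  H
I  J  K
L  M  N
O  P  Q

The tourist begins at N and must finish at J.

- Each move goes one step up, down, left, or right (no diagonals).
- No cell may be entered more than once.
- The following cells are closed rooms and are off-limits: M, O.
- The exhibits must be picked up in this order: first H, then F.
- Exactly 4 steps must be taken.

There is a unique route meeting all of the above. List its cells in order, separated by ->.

The waypoints must appear in the order H, F, with no cell reused.
Route from N: up 2 to H, left 1 to F, down 1 to J — 4 moves in all.
Check: order respected (H at step 2, F at step 3); 4 moves as required.

N -> K -> H -> F -> J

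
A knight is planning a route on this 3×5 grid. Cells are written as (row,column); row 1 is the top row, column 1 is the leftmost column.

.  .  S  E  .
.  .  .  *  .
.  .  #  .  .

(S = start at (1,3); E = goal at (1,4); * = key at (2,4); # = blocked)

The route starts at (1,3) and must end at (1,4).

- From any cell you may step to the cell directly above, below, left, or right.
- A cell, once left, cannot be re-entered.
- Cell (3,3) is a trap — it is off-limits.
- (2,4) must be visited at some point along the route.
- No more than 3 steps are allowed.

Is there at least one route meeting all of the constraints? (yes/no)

One route that works: (1,3) → (2,3) → (2,4) → (1,4).

yes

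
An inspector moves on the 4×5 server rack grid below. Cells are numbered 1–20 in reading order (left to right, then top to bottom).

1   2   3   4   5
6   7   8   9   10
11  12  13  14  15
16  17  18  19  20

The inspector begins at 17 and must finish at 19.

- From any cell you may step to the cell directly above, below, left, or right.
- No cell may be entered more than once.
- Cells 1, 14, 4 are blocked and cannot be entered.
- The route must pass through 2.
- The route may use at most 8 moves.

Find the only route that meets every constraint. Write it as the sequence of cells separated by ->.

Any route must reach 2 and still end at 19 within 8 moves, so the order of the required stops is forced.
Route from 17: up 3 to 2, right 1 to 3, down 3 to 18, right 1 to 19 — 8 moves in all.
Check: all required cells visited; 8 ≤ 8 moves.

17 -> 12 -> 7 -> 2 -> 3 -> 8 -> 13 -> 18 -> 19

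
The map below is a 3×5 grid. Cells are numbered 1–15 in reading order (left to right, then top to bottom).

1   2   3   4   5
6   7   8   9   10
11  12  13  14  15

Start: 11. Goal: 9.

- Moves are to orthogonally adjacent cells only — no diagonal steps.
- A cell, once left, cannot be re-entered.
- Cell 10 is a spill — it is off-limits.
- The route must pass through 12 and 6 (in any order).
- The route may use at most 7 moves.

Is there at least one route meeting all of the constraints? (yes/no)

yes

One route that works: 11 → 6 → 7 → 12 → 13 → 8 → 9.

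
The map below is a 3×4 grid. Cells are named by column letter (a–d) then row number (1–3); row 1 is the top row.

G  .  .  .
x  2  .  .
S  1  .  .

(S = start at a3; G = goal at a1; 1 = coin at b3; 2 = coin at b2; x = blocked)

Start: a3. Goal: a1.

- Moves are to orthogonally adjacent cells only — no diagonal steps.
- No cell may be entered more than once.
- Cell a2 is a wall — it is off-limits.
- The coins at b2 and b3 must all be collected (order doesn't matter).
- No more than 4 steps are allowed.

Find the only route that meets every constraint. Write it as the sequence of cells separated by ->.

a3 -> b3 -> b2 -> b1 -> a1

The budget equals the shortest possible length, so every move has to be on a shortest route through the required cells.
Route from a3: right 1 to b3, up 2 to b1, left 1 to a1 — 4 moves in all.
Check: all required cells visited; 4 ≤ 4 moves.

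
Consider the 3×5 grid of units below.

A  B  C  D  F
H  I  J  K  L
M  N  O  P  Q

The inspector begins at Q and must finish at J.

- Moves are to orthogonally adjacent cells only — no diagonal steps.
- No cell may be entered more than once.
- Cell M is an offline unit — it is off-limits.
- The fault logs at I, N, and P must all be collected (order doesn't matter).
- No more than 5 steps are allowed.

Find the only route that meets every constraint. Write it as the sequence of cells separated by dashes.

Any route must reach I, N, and P and still end at J within 5 moves, so the order of the required stops is forced.
Route from Q: 3× left (reaching N), up to I, right to J — 5 moves in all.
Check: all required cells visited; 5 ≤ 5 moves.

Q - P - O - N - I - J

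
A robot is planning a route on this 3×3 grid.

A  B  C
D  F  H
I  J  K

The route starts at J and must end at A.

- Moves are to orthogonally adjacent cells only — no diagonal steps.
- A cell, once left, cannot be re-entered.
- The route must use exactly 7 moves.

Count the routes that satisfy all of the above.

2

Need simple routes of exactly 7 moves from J to A (Manhattan distance 3, so 2 moves are spent on a detour and 2 undoing it).
Enumerating: J I D F H C B A | J K H C B F D A.
That gives 2 routes.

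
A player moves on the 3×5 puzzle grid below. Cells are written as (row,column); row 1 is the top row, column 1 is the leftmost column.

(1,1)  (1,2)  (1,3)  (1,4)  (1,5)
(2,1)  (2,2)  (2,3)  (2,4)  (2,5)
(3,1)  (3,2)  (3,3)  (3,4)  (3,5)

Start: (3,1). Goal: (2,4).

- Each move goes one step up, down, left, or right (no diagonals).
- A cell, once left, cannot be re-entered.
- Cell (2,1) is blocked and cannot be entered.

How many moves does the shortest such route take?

The Manhattan distance from (3,1) to (2,4) is |3−2| + |1−4| = 4, so at least 4 moves are needed.
A route of 4 moves achieves this: (3,1) → (3,2) → (2,2) → (2,3) → (2,4).
Since 4 matches the lower bound, it is optimal.

4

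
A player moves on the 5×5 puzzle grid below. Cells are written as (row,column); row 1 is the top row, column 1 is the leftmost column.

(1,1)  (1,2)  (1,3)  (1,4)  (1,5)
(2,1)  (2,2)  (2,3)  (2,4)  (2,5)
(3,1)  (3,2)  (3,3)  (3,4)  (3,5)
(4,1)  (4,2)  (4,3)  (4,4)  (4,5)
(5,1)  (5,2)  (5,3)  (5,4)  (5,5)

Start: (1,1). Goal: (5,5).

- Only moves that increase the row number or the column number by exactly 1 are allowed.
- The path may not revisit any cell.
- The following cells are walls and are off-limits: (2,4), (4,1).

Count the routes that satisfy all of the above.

A right/down-only route from (1,1) to (5,5) makes exactly 4 down-moves and 4 right-moves in some order.
With no other constraints that would be C(8,4) = 70 routes.
Subtract routes through each blocked cell (inclusion–exclusion for overlaps): − through (2,4): 16 − through (4,1): 5 → 49.
That gives 49 routes.

49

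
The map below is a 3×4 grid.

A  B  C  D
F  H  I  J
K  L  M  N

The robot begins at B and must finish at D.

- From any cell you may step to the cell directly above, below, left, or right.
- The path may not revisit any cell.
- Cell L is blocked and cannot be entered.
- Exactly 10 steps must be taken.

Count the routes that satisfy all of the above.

Need simple routes of exactly 10 moves from B to D (Manhattan distance 2, so 4 moves are spent on a detour and 4 undoing it).
No route satisfies every constraint, so the count is 0.

0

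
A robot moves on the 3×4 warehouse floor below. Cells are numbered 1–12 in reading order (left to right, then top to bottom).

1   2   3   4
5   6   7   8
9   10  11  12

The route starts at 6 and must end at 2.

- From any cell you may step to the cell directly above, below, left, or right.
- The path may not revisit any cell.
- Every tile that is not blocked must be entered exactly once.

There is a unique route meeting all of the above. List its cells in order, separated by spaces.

6 7 3 4 8 12 11 10 9 5 1 2

Need to visit all 12 open cells exactly once, starting at 6 and ending at 2.
Route from 6: right to 7, up to 3, right to 4, 2× down (reaching 12), 3× left (reaching 9), 2× up (reaching 1), right to 2 — 11 moves in all.
Check: all 12 open cells covered.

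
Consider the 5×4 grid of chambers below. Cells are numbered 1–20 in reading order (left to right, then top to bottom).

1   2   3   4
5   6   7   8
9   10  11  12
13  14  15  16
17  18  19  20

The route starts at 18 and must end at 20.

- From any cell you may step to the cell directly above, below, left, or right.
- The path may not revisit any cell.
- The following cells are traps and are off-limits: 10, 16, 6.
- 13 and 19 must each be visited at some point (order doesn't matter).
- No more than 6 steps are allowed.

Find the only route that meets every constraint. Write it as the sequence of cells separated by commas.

18, 17, 13, 14, 15, 19, 20

Any route must reach 13 and 19 and still end at 20 within 6 moves, so the order of the required stops is forced.
Route from 18: left to 17, up to 13, 2× right (reaching 15), down to 19, right to 20 — 6 moves in all.
Check: all required cells visited; 6 ≤ 6 moves.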